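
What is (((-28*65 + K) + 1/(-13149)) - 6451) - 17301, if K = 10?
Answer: -336114739/13149 ≈ -25562.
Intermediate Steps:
(((-28*65 + K) + 1/(-13149)) - 6451) - 17301 = (((-28*65 + 10) + 1/(-13149)) - 6451) - 17301 = (((-1820 + 10) - 1/13149) - 6451) - 17301 = ((-1810 - 1/13149) - 6451) - 17301 = (-23799691/13149 - 6451) - 17301 = -108623890/13149 - 17301 = -336114739/13149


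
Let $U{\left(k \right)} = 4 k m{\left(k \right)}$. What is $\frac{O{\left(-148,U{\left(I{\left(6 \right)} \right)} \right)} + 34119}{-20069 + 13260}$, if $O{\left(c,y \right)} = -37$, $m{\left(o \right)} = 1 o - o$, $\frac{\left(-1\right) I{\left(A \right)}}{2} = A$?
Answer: $- \frac{34082}{6809} \approx -5.0054$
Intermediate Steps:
$I{\left(A \right)} = - 2 A$
$m{\left(o \right)} = 0$ ($m{\left(o \right)} = o - o = 0$)
$U{\left(k \right)} = 0$ ($U{\left(k \right)} = 4 k 0 = 0$)
$\frac{O{\left(-148,U{\left(I{\left(6 \right)} \right)} \right)} + 34119}{-20069 + 13260} = \frac{-37 + 34119}{-20069 + 13260} = \frac{34082}{-6809} = 34082 \left(- \frac{1}{6809}\right) = - \frac{34082}{6809}$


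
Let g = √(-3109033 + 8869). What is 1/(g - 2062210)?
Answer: -1031105/2126356592132 - I*√775041/2126356592132 ≈ -4.8492e-7 - 4.1402e-10*I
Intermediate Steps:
g = 2*I*√775041 (g = √(-3100164) = 2*I*√775041 ≈ 1760.7*I)
1/(g - 2062210) = 1/(2*I*√775041 - 2062210) = 1/(-2062210 + 2*I*√775041)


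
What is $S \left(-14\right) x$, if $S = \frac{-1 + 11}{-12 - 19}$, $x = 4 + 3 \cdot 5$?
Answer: $\frac{2660}{31} \approx 85.806$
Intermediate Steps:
$x = 19$ ($x = 4 + 15 = 19$)
$S = - \frac{10}{31}$ ($S = \frac{10}{-31} = 10 \left(- \frac{1}{31}\right) = - \frac{10}{31} \approx -0.32258$)
$S \left(-14\right) x = \left(- \frac{10}{31}\right) \left(-14\right) 19 = \frac{140}{31} \cdot 19 = \frac{2660}{31}$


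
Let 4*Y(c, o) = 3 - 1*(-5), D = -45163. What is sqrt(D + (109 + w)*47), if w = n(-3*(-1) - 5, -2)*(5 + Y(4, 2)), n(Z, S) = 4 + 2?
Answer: I*sqrt(38066) ≈ 195.1*I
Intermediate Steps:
Y(c, o) = 2 (Y(c, o) = (3 - 1*(-5))/4 = (3 + 5)/4 = (1/4)*8 = 2)
n(Z, S) = 6
w = 42 (w = 6*(5 + 2) = 6*7 = 42)
sqrt(D + (109 + w)*47) = sqrt(-45163 + (109 + 42)*47) = sqrt(-45163 + 151*47) = sqrt(-45163 + 7097) = sqrt(-38066) = I*sqrt(38066)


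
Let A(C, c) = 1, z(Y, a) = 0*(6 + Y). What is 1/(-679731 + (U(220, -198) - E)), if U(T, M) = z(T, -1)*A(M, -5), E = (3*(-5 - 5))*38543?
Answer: 1/476559 ≈ 2.0984e-6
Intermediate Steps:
z(Y, a) = 0
E = -1156290 (E = (3*(-10))*38543 = -30*38543 = -1156290)
U(T, M) = 0 (U(T, M) = 0*1 = 0)
1/(-679731 + (U(220, -198) - E)) = 1/(-679731 + (0 - 1*(-1156290))) = 1/(-679731 + (0 + 1156290)) = 1/(-679731 + 1156290) = 1/476559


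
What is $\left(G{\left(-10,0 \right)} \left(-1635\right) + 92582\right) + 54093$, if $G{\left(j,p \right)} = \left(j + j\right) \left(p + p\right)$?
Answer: $146675$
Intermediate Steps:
$G{\left(j,p \right)} = 4 j p$ ($G{\left(j,p \right)} = 2 j 2 p = 4 j p$)
$\left(G{\left(-10,0 \right)} \left(-1635\right) + 92582\right) + 54093 = \left(4 \left(-10\right) 0 \left(-1635\right) + 92582\right) + 54093 = \left(0 \left(-1635\right) + 92582\right) + 54093 = \left(0 + 92582\right) + 54093 = 92582 + 54093 = 146675$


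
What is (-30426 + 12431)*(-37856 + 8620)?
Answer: 526101820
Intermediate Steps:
(-30426 + 12431)*(-37856 + 8620) = -17995*(-29236) = 526101820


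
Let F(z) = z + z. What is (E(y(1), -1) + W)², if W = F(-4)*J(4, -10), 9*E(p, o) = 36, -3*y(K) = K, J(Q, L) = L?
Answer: 7056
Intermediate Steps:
y(K) = -K/3
E(p, o) = 4 (E(p, o) = (⅑)*36 = 4)
F(z) = 2*z
W = 80 (W = (2*(-4))*(-10) = -8*(-10) = 80)
(E(y(1), -1) + W)² = (4 + 80)² = 84² = 7056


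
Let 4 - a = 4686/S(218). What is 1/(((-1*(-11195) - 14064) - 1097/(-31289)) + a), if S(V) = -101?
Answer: -3160189/8907210434 ≈ -0.00035479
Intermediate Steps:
a = 5090/101 (a = 4 - 4686/(-101) = 4 - 4686*(-1)/101 = 4 - 1*(-4686/101) = 4 + 4686/101 = 5090/101 ≈ 50.396)
1/(((-1*(-11195) - 14064) - 1097/(-31289)) + a) = 1/(((-1*(-11195) - 14064) - 1097/(-31289)) + 5090/101) = 1/(((11195 - 14064) - 1097*(-1/31289)) + 5090/101) = 1/((-2869 + 1097/31289) + 5090/101) = 1/(-89767044/31289 + 5090/101) = 1/(-8907210434/3160189) = -3160189/8907210434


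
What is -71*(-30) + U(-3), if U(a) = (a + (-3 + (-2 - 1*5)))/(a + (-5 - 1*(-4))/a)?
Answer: 17079/8 ≈ 2134.9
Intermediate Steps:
U(a) = (-10 + a)/(a - 1/a) (U(a) = (a + (-3 + (-2 - 5)))/(a + (-5 + 4)/a) = (a + (-3 - 7))/(a - 1/a) = (a - 10)/(a - 1/a) = (-10 + a)/(a - 1/a))
-71*(-30) + U(-3) = -71*(-30) - 3*(-10 - 3)/(-1 + (-3)²) = 2130 - 3*(-13)/(-1 + 9) = 2130 - 3*(-13)/8 = 2130 - 3*⅛*(-13) = 2130 + 39/8 = 17079/8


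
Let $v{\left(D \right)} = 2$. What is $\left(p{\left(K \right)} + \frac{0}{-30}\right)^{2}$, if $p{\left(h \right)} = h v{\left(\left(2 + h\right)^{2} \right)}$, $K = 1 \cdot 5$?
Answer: $100$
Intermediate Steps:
$K = 5$
$p{\left(h \right)} = 2 h$ ($p{\left(h \right)} = h 2 = 2 h$)
$\left(p{\left(K \right)} + \frac{0}{-30}\right)^{2} = \left(2 \cdot 5 + \frac{0}{-30}\right)^{2} = \left(10 + 0 \left(- \frac{1}{30}\right)\right)^{2} = \left(10 + 0\right)^{2} = 10^{2} = 100$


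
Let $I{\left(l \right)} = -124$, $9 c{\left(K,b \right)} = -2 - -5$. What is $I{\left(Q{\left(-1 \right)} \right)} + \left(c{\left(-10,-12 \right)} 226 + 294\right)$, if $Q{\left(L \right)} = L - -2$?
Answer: $\frac{736}{3} \approx 245.33$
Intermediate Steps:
$Q{\left(L \right)} = 2 + L$ ($Q{\left(L \right)} = L + 2 = 2 + L$)
$c{\left(K,b \right)} = \frac{1}{3}$ ($c{\left(K,b \right)} = \frac{-2 - -5}{9} = \frac{-2 + 5}{9} = \frac{1}{9} \cdot 3 = \frac{1}{3}$)
$I{\left(Q{\left(-1 \right)} \right)} + \left(c{\left(-10,-12 \right)} 226 + 294\right) = -124 + \left(\frac{1}{3} \cdot 226 + 294\right) = -124 + \left(\frac{226}{3} + 294\right) = -124 + \frac{1108}{3} = \frac{736}{3}$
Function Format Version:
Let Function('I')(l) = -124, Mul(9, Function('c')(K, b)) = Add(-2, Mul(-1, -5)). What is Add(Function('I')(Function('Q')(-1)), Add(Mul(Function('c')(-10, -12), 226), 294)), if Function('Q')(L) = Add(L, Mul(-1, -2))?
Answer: Rational(736, 3) ≈ 245.33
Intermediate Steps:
Function('Q')(L) = Add(2, L) (Function('Q')(L) = Add(L, 2) = Add(2, L))
Function('c')(K, b) = Rational(1, 3) (Function('c')(K, b) = Mul(Rational(1, 9), Add(-2, Mul(-1, -5))) = Mul(Rational(1, 9), Add(-2, 5)) = Mul(Rational(1, 9), 3) = Rational(1, 3))
Add(Function('I')(Function('Q')(-1)), Add(Mul(Function('c')(-10, -12), 226), 294)) = Add(-124, Add(Mul(Rational(1, 3), 226), 294)) = Add(-124, Add(Rational(226, 3), 294)) = Add(-124, Rational(1108, 3)) = Rational(736, 3)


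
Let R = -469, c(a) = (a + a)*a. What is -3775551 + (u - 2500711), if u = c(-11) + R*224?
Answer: -6381076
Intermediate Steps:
c(a) = 2*a**2 (c(a) = (2*a)*a = 2*a**2)
u = -104814 (u = 2*(-11)**2 - 469*224 = 2*121 - 105056 = 242 - 105056 = -104814)
-3775551 + (u - 2500711) = -3775551 + (-104814 - 2500711) = -3775551 - 2605525 = -6381076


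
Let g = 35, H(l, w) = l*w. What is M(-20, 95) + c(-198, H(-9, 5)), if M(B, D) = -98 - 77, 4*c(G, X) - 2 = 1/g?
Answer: -24429/140 ≈ -174.49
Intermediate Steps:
c(G, X) = 71/140 (c(G, X) = ½ + (¼)/35 = ½ + (¼)*(1/35) = ½ + 1/140 = 71/140)
M(B, D) = -175
M(-20, 95) + c(-198, H(-9, 5)) = -175 + 71/140 = -24429/140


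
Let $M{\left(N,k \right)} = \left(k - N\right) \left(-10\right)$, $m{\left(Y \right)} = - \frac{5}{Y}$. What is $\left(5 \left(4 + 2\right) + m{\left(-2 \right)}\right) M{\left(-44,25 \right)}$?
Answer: $-22425$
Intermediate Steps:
$M{\left(N,k \right)} = - 10 k + 10 N$
$\left(5 \left(4 + 2\right) + m{\left(-2 \right)}\right) M{\left(-44,25 \right)} = \left(5 \left(4 + 2\right) - \frac{5}{-2}\right) \left(\left(-10\right) 25 + 10 \left(-44\right)\right) = \left(5 \cdot 6 - - \frac{5}{2}\right) \left(-250 - 440\right) = \left(30 + \frac{5}{2}\right) \left(-690\right) = \frac{65}{2} \left(-690\right) = -22425$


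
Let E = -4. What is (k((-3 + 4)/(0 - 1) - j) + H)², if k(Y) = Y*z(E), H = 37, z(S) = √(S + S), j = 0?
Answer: 1361 - 148*I*√2 ≈ 1361.0 - 209.3*I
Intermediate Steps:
z(S) = √2*√S (z(S) = √(2*S) = √2*√S)
k(Y) = 2*I*Y*√2 (k(Y) = Y*(√2*√(-4)) = Y*(√2*(2*I)) = Y*(2*I*√2) = 2*I*Y*√2)
(k((-3 + 4)/(0 - 1) - j) + H)² = (2*I*((-3 + 4)/(0 - 1) - 1*0)*√2 + 37)² = (2*I*(1/(-1) + 0)*√2 + 37)² = (2*I*(1*(-1) + 0)*√2 + 37)² = (2*I*(-1 + 0)*√2 + 37)² = (2*I*(-1)*√2 + 37)² = (-2*I*√2 + 37)² = (37 - 2*I*√2)²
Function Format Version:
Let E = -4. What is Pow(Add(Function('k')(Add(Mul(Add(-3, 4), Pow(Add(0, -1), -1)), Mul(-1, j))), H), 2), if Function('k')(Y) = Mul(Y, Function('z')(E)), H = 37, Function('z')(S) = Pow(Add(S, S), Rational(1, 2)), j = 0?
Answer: Add(1361, Mul(-148, I, Pow(2, Rational(1, 2)))) ≈ Add(1361.0, Mul(-209.30, I))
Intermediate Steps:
Function('z')(S) = Mul(Pow(2, Rational(1, 2)), Pow(S, Rational(1, 2))) (Function('z')(S) = Pow(Mul(2, S), Rational(1, 2)) = Mul(Pow(2, Rational(1, 2)), Pow(S, Rational(1, 2))))
Function('k')(Y) = Mul(2, I, Y, Pow(2, Rational(1, 2))) (Function('k')(Y) = Mul(Y, Mul(Pow(2, Rational(1, 2)), Pow(-4, Rational(1, 2)))) = Mul(Y, Mul(Pow(2, Rational(1, 2)), Mul(2, I))) = Mul(Y, Mul(2, I, Pow(2, Rational(1, 2)))) = Mul(2, I, Y, Pow(2, Rational(1, 2))))
Pow(Add(Function('k')(Add(Mul(Add(-3, 4), Pow(Add(0, -1), -1)), Mul(-1, j))), H), 2) = Pow(Add(Mul(2, I, Add(Mul(Add(-3, 4), Pow(Add(0, -1), -1)), Mul(-1, 0)), Pow(2, Rational(1, 2))), 37), 2) = Pow(Add(Mul(2, I, Add(Mul(1, Pow(-1, -1)), 0), Pow(2, Rational(1, 2))), 37), 2) = Pow(Add(Mul(2, I, Add(Mul(1, -1), 0), Pow(2, Rational(1, 2))), 37), 2) = Pow(Add(Mul(2, I, Add(-1, 0), Pow(2, Rational(1, 2))), 37), 2) = Pow(Add(Mul(2, I, -1, Pow(2, Rational(1, 2))), 37), 2) = Pow(Add(Mul(-2, I, Pow(2, Rational(1, 2))), 37), 2) = Pow(Add(37, Mul(-2, I, Pow(2, Rational(1, 2)))), 2)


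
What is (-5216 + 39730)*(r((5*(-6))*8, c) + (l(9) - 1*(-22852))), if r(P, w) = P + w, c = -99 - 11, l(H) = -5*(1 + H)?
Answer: 774908328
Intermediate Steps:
l(H) = -5 - 5*H
c = -110
(-5216 + 39730)*(r((5*(-6))*8, c) + (l(9) - 1*(-22852))) = (-5216 + 39730)*(((5*(-6))*8 - 110) + ((-5 - 5*9) - 1*(-22852))) = 34514*((-30*8 - 110) + ((-5 - 45) + 22852)) = 34514*((-240 - 110) + (-50 + 22852)) = 34514*(-350 + 22802) = 34514*22452 = 774908328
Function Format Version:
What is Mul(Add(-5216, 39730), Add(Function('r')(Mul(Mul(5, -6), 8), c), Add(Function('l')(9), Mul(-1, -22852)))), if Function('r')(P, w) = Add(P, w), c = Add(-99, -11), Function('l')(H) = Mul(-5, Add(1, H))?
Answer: 774908328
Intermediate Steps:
Function('l')(H) = Add(-5, Mul(-5, H))
c = -110
Mul(Add(-5216, 39730), Add(Function('r')(Mul(Mul(5, -6), 8), c), Add(Function('l')(9), Mul(-1, -22852)))) = Mul(Add(-5216, 39730), Add(Add(Mul(Mul(5, -6), 8), -110), Add(Add(-5, Mul(-5, 9)), Mul(-1, -22852)))) = Mul(34514, Add(Add(Mul(-30, 8), -110), Add(Add(-5, -45), 22852))) = Mul(34514, Add(Add(-240, -110), Add(-50, 22852))) = Mul(34514, Add(-350, 22802)) = Mul(34514, 22452) = 774908328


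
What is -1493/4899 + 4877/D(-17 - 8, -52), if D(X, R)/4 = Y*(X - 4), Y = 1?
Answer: -24065611/568284 ≈ -42.348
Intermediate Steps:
D(X, R) = -16 + 4*X (D(X, R) = 4*(1*(X - 4)) = 4*(1*(-4 + X)) = 4*(-4 + X) = -16 + 4*X)
-1493/4899 + 4877/D(-17 - 8, -52) = -1493/4899 + 4877/(-16 + 4*(-17 - 8)) = -1493*1/4899 + 4877/(-16 + 4*(-25)) = -1493/4899 + 4877/(-16 - 100) = -1493/4899 + 4877/(-116) = -1493/4899 + 4877*(-1/116) = -1493/4899 - 4877/116 = -24065611/568284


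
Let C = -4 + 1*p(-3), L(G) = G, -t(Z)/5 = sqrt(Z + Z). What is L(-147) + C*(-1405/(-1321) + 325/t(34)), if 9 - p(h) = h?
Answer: -182947/1321 - 260*sqrt(17)/17 ≈ -201.55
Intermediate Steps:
p(h) = 9 - h
t(Z) = -5*sqrt(2)*sqrt(Z) (t(Z) = -5*sqrt(Z + Z) = -5*sqrt(2)*sqrt(Z))
C = 8 (C = -4 + 1*(9 - 1*(-3)) = -4 + 1*(9 + 3) = -4 + 1*12 = -4 + 12 = 8)
L(-147) + C*(-1405/(-1321) + 325/t(34)) = -147 + 8*(-1405/(-1321) + 325/((-5*sqrt(2)*sqrt(34)))) = -147 + 8*(-1405*(-1/1321) + 325/((-10*sqrt(17)))) = -147 + 8*(1405/1321 + 325*(-sqrt(17)/170)) = -147 + 8*(1405/1321 - 65*sqrt(17)/34) = -147 + (11240/1321 - 260*sqrt(17)/17) = -182947/1321 - 260*sqrt(17)/17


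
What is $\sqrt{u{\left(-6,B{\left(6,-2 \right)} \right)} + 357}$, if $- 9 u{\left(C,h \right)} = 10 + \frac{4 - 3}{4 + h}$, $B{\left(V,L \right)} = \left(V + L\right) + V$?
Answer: $\frac{\sqrt{627774}}{42} \approx 18.865$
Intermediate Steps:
$B{\left(V,L \right)} = L + 2 V$ ($B{\left(V,L \right)} = \left(L + V\right) + V = L + 2 V$)
$u{\left(C,h \right)} = - \frac{10}{9} - \frac{1}{9 \left(4 + h\right)}$ ($u{\left(C,h \right)} = - \frac{10 + \frac{4 - 3}{4 + h}}{9} = - \frac{10 + 1 \frac{1}{4 + h}}{9} = - \frac{10 + \frac{1}{4 + h}}{9} = - \frac{10}{9} - \frac{1}{9 \left(4 + h\right)}$)
$\sqrt{u{\left(-6,B{\left(6,-2 \right)} \right)} + 357} = \sqrt{\frac{-41 - 10 \left(-2 + 2 \cdot 6\right)}{9 \left(4 + \left(-2 + 2 \cdot 6\right)\right)} + 357} = \sqrt{\frac{-41 - 10 \left(-2 + 12\right)}{9 \left(4 + \left(-2 + 12\right)\right)} + 357} = \sqrt{\frac{-41 - 100}{9 \left(4 + 10\right)} + 357} = \sqrt{\frac{-41 - 100}{9 \cdot 14} + 357} = \sqrt{\frac{1}{9} \cdot \frac{1}{14} \left(-141\right) + 357} = \sqrt{- \frac{47}{42} + 357} = \sqrt{\frac{14947}{42}} = \frac{\sqrt{627774}}{42}$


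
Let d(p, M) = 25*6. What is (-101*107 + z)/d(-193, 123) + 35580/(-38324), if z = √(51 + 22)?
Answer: -104876117/1437150 + √73/150 ≈ -72.918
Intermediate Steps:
d(p, M) = 150
z = √73 ≈ 8.5440
(-101*107 + z)/d(-193, 123) + 35580/(-38324) = (-101*107 + √73)/150 + 35580/(-38324) = (-10807 + √73)*(1/150) + 35580*(-1/38324) = (-10807/150 + √73/150) - 8895/9581 = -104876117/1437150 + √73/150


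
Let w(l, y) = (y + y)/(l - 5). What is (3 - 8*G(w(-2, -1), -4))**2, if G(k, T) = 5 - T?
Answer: 4761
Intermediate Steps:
w(l, y) = 2*y/(-5 + l) (w(l, y) = (2*y)/(-5 + l) = 2*y/(-5 + l))
(3 - 8*G(w(-2, -1), -4))**2 = (3 - 8*(5 - 1*(-4)))**2 = (3 - 8*(5 + 4))**2 = (3 - 8*9)**2 = (3 - 72)**2 = (-69)**2 = 4761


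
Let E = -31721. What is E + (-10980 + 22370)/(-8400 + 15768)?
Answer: -116854469/3684 ≈ -31719.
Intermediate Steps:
E + (-10980 + 22370)/(-8400 + 15768) = -31721 + (-10980 + 22370)/(-8400 + 15768) = -31721 + 11390/7368 = -31721 + 11390*(1/7368) = -31721 + 5695/3684 = -116854469/3684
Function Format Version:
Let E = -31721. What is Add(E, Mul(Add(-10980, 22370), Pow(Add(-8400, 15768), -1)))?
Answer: Rational(-116854469, 3684) ≈ -31719.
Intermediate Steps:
Add(E, Mul(Add(-10980, 22370), Pow(Add(-8400, 15768), -1))) = Add(-31721, Mul(Add(-10980, 22370), Pow(Add(-8400, 15768), -1))) = Add(-31721, Mul(11390, Pow(7368, -1))) = Add(-31721, Mul(11390, Rational(1, 7368))) = Add(-31721, Rational(5695, 3684)) = Rational(-116854469, 3684)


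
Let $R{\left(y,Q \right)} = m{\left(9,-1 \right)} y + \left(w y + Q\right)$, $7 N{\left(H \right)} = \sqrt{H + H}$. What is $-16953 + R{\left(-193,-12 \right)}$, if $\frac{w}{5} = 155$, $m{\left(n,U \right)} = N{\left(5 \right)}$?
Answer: $-166540 - \frac{193 \sqrt{10}}{7} \approx -1.6663 \cdot 10^{5}$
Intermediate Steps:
$N{\left(H \right)} = \frac{\sqrt{2} \sqrt{H}}{7}$ ($N{\left(H \right)} = \frac{\sqrt{H + H}}{7} = \frac{\sqrt{2 H}}{7} = \frac{\sqrt{2} \sqrt{H}}{7}$)
$m{\left(n,U \right)} = \frac{\sqrt{10}}{7}$ ($m{\left(n,U \right)} = \frac{\sqrt{2} \sqrt{5}}{7} = \frac{\sqrt{10}}{7}$)
$w = 775$ ($w = 5 \cdot 155 = 775$)
$R{\left(y,Q \right)} = Q + 775 y + \frac{y \sqrt{10}}{7}$ ($R{\left(y,Q \right)} = \frac{\sqrt{10}}{7} y + \left(775 y + Q\right) = \frac{y \sqrt{10}}{7} + \left(Q + 775 y\right) = Q + 775 y + \frac{y \sqrt{10}}{7}$)
$-16953 + R{\left(-193,-12 \right)} = -16953 + \left(-12 + 775 \left(-193\right) + \frac{1}{7} \left(-193\right) \sqrt{10}\right) = -16953 - \left(149587 + \frac{193 \sqrt{10}}{7}\right) = -166540 - \frac{193 \sqrt{10}}{7}$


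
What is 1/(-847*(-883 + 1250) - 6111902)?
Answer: -1/6422751 ≈ -1.5570e-7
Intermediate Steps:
1/(-847*(-883 + 1250) - 6111902) = 1/(-847*367 - 6111902) = 1/(-310849 - 6111902) = 1/(-6422751) = -1/6422751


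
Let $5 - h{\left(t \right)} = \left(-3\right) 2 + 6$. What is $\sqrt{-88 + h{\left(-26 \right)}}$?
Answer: $i \sqrt{83} \approx 9.1104 i$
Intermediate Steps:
$h{\left(t \right)} = 5$ ($h{\left(t \right)} = 5 - \left(\left(-3\right) 2 + 6\right) = 5 - \left(-6 + 6\right) = 5 - 0 = 5 + 0 = 5$)
$\sqrt{-88 + h{\left(-26 \right)}} = \sqrt{-88 + 5} = \sqrt{-83} = i \sqrt{83}$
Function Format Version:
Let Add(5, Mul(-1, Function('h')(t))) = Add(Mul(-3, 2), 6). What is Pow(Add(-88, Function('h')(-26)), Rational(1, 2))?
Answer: Mul(I, Pow(83, Rational(1, 2))) ≈ Mul(9.1104, I)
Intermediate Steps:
Function('h')(t) = 5 (Function('h')(t) = Add(5, Mul(-1, Add(Mul(-3, 2), 6))) = Add(5, Mul(-1, Add(-6, 6))) = Add(5, Mul(-1, 0)) = Add(5, 0) = 5)
Pow(Add(-88, Function('h')(-26)), Rational(1, 2)) = Pow(Add(-88, 5), Rational(1, 2)) = Pow(-83, Rational(1, 2)) = Mul(I, Pow(83, Rational(1, 2)))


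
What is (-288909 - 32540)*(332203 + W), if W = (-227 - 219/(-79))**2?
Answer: -767319566857831/6241 ≈ -1.2295e+11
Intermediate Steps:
W = 313785796/6241 (W = (-227 - 219*(-1/79))**2 = (-227 + 219/79)**2 = (-17714/79)**2 = 313785796/6241 ≈ 50278.)
(-288909 - 32540)*(332203 + W) = (-288909 - 32540)*(332203 + 313785796/6241) = -321449*2387064719/6241 = -767319566857831/6241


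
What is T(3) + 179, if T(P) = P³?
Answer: 206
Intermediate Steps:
T(3) + 179 = 3³ + 179 = 27 + 179 = 206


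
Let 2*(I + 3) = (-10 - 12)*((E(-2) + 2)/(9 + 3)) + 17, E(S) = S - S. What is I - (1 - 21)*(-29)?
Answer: -1729/3 ≈ -576.33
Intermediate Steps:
E(S) = 0
I = 11/3 (I = -3 + ((-10 - 12)*((0 + 2)/(9 + 3)) + 17)/2 = -3 + (-44/12 + 17)/2 = -3 + (-22*⅙ + 17)/2 = -3 + (-11/3 + 17)/2 = -3 + (½)*(40/3) = -3 + 20/3 = 11/3 ≈ 3.6667)
I - (1 - 21)*(-29) = 11/3 - (1 - 21)*(-29) = 11/3 - (-20)*(-29) = 11/3 - 1*580 = 11/3 - 580 = -1729/3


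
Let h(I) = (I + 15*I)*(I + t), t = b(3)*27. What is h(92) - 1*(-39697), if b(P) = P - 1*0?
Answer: 294353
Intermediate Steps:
b(P) = P (b(P) = P + 0 = P)
t = 81 (t = 3*27 = 81)
h(I) = 16*I*(81 + I) (h(I) = (I + 15*I)*(I + 81) = (16*I)*(81 + I) = 16*I*(81 + I))
h(92) - 1*(-39697) = 16*92*(81 + 92) - 1*(-39697) = 16*92*173 + 39697 = 254656 + 39697 = 294353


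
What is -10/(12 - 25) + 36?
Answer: 478/13 ≈ 36.769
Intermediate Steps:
-10/(12 - 25) + 36 = -10/(-13) + 36 = -10*(-1/13) + 36 = 10/13 + 36 = 478/13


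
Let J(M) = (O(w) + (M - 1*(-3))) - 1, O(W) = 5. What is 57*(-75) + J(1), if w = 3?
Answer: -4267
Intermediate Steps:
J(M) = 7 + M (J(M) = (5 + (M - 1*(-3))) - 1 = (5 + (M + 3)) - 1 = (5 + (3 + M)) - 1 = (8 + M) - 1 = 7 + M)
57*(-75) + J(1) = 57*(-75) + (7 + 1) = -4275 + 8 = -4267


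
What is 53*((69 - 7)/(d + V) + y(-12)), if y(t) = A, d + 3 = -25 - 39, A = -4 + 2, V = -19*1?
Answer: -6201/43 ≈ -144.21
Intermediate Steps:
V = -19
A = -2
d = -67 (d = -3 + (-25 - 39) = -3 - 64 = -67)
y(t) = -2
53*((69 - 7)/(d + V) + y(-12)) = 53*((69 - 7)/(-67 - 19) - 2) = 53*(62/(-86) - 2) = 53*(62*(-1/86) - 2) = 53*(-31/43 - 2) = 53*(-117/43) = -6201/43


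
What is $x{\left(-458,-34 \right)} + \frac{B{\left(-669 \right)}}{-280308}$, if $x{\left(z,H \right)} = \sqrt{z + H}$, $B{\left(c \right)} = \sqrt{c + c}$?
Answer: $\frac{i \left(- \sqrt{1338} + 560616 \sqrt{123}\right)}{280308} \approx 22.181 i$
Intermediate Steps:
$B{\left(c \right)} = \sqrt{2} \sqrt{c}$ ($B{\left(c \right)} = \sqrt{2 c} = \sqrt{2} \sqrt{c}$)
$x{\left(z,H \right)} = \sqrt{H + z}$
$x{\left(-458,-34 \right)} + \frac{B{\left(-669 \right)}}{-280308} = \sqrt{-34 - 458} + \frac{\sqrt{2} \sqrt{-669}}{-280308} = \sqrt{-492} + \sqrt{2} i \sqrt{669} \left(- \frac{1}{280308}\right) = 2 i \sqrt{123} + i \sqrt{1338} \left(- \frac{1}{280308}\right) = 2 i \sqrt{123} - \frac{i \sqrt{1338}}{280308}$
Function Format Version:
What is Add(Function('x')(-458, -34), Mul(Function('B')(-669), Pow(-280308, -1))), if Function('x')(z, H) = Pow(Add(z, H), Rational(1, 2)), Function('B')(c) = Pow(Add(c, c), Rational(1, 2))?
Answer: Mul(Rational(1, 280308), I, Add(Mul(-1, Pow(1338, Rational(1, 2))), Mul(560616, Pow(123, Rational(1, 2))))) ≈ Mul(22.181, I)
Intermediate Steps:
Function('B')(c) = Mul(Pow(2, Rational(1, 2)), Pow(c, Rational(1, 2))) (Function('B')(c) = Pow(Mul(2, c), Rational(1, 2)) = Mul(Pow(2, Rational(1, 2)), Pow(c, Rational(1, 2))))
Function('x')(z, H) = Pow(Add(H, z), Rational(1, 2))
Add(Function('x')(-458, -34), Mul(Function('B')(-669), Pow(-280308, -1))) = Add(Pow(Add(-34, -458), Rational(1, 2)), Mul(Mul(Pow(2, Rational(1, 2)), Pow(-669, Rational(1, 2))), Pow(-280308, -1))) = Add(Pow(-492, Rational(1, 2)), Mul(Mul(Pow(2, Rational(1, 2)), Mul(I, Pow(669, Rational(1, 2)))), Rational(-1, 280308))) = Add(Mul(2, I, Pow(123, Rational(1, 2))), Mul(Mul(I, Pow(1338, Rational(1, 2))), Rational(-1, 280308))) = Add(Mul(2, I, Pow(123, Rational(1, 2))), Mul(Rational(-1, 280308), I, Pow(1338, Rational(1, 2))))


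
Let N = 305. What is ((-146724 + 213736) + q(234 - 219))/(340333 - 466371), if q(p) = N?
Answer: -67317/126038 ≈ -0.53410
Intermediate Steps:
q(p) = 305
((-146724 + 213736) + q(234 - 219))/(340333 - 466371) = ((-146724 + 213736) + 305)/(340333 - 466371) = (67012 + 305)/(-126038) = 67317*(-1/126038) = -67317/126038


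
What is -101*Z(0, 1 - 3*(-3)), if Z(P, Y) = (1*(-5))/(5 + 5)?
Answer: 101/2 ≈ 50.500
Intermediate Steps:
Z(P, Y) = -1/2 (Z(P, Y) = -5/10 = -5*1/10 = -1/2)
-101*Z(0, 1 - 3*(-3)) = -101*(-1/2) = 101/2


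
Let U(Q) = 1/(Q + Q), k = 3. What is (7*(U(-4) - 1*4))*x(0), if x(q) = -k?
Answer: 693/8 ≈ 86.625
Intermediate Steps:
U(Q) = 1/(2*Q)
x(q) = -3 (x(q) = -1*3 = -3)
(7*(U(-4) - 1*4))*x(0) = (7*((½)/(-4) - 1*4))*(-3) = (7*((½)*(-¼) - 4))*(-3) = (7*(-⅛ - 4))*(-3) = (7*(-33/8))*(-3) = -231/8*(-3) = 693/8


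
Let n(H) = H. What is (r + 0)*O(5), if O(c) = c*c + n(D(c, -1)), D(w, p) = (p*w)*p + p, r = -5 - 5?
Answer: -290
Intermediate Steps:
r = -10
D(w, p) = p + w*p**2 (D(w, p) = w*p**2 + p = p + w*p**2)
O(c) = -1 + c + c**2 (O(c) = c*c - (1 - c) = c**2 + (-1 + c) = -1 + c + c**2)
(r + 0)*O(5) = (-10 + 0)*(-1 + 5 + 5**2) = -10*(-1 + 5 + 25) = -10*29 = -290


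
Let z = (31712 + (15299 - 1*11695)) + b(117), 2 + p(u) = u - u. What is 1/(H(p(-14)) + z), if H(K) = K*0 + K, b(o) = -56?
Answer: 1/35258 ≈ 2.8362e-5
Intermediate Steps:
p(u) = -2 (p(u) = -2 + (u - u) = -2 + 0 = -2)
H(K) = K (H(K) = 0 + K = K)
z = 35260 (z = (31712 + (15299 - 1*11695)) - 56 = (31712 + (15299 - 11695)) - 56 = (31712 + 3604) - 56 = 35316 - 56 = 35260)
1/(H(p(-14)) + z) = 1/(-2 + 35260) = 1/35258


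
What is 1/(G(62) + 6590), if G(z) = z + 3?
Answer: 1/6655 ≈ 0.00015026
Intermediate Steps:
G(z) = 3 + z
1/(G(62) + 6590) = 1/((3 + 62) + 6590) = 1/(65 + 6590) = 1/6655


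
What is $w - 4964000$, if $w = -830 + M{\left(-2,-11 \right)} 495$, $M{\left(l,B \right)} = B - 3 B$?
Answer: $-4953940$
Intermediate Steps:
$M{\left(l,B \right)} = - 2 B$
$w = 10060$ ($w = -830 + \left(-2\right) \left(-11\right) 495 = -830 + 22 \cdot 495 = -830 + 10890 = 10060$)
$w - 4964000 = 10060 - 4964000 = -4953940$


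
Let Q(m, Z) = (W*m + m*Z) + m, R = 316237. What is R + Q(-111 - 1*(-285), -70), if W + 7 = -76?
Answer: 289789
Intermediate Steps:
W = -83 (W = -7 - 76 = -83)
Q(m, Z) = -82*m + Z*m (Q(m, Z) = (-83*m + m*Z) + m = (-83*m + Z*m) + m = -82*m + Z*m)
R + Q(-111 - 1*(-285), -70) = 316237 + (-111 - 1*(-285))*(-82 - 70) = 316237 + (-111 + 285)*(-152) = 316237 + 174*(-152) = 316237 - 26448 = 289789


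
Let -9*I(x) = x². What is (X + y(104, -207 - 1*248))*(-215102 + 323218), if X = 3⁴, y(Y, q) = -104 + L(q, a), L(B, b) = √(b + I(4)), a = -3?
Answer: -2486668 + 108116*I*√43/3 ≈ -2.4867e+6 + 2.3632e+5*I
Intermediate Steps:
I(x) = -x²/9
L(B, b) = √(-16/9 + b) (L(B, b) = √(b - ⅑*4²) = √(b - ⅑*16) = √(b - 16/9) = √(-16/9 + b))
y(Y, q) = -104 + I*√43/3 (y(Y, q) = -104 + √(-16 + 9*(-3))/3 = -104 + √(-16 - 27)/3 = -104 + √(-43)/3 = -104 + (I*√43)/3 = -104 + I*√43/3)
X = 81
(X + y(104, -207 - 1*248))*(-215102 + 323218) = (81 + (-104 + I*√43/3))*(-215102 + 323218) = (-23 + I*√43/3)*108116 = -2486668 + 108116*I*√43/3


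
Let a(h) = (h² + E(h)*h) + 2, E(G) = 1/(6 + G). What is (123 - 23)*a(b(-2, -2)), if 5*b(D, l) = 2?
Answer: 889/4 ≈ 222.25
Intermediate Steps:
b(D, l) = ⅖ (b(D, l) = (⅕)*2 = ⅖)
a(h) = 2 + h² + h/(6 + h) (a(h) = (h² + h/(6 + h)) + 2 = 2 + h² + h/(6 + h))
(123 - 23)*a(b(-2, -2)) = (123 - 23)*((⅖ + (2 + (⅖)²)*(6 + ⅖))/(6 + ⅖)) = 100*((⅖ + (2 + 4/25)*(32/5))/(32/5)) = 100*(5*(⅖ + (54/25)*(32/5))/32) = 100*(5*(⅖ + 1728/125)/32) = 100*((5/32)*(1778/125)) = 100*(889/400) = 889/4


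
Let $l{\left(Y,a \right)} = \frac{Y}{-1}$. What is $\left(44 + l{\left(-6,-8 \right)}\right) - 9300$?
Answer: $-9250$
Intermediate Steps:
$l{\left(Y,a \right)} = - Y$ ($l{\left(Y,a \right)} = Y \left(-1\right) = - Y$)
$\left(44 + l{\left(-6,-8 \right)}\right) - 9300 = \left(44 - -6\right) - 9300 = \left(44 + 6\right) - 9300 = 50 - 9300 = -9250$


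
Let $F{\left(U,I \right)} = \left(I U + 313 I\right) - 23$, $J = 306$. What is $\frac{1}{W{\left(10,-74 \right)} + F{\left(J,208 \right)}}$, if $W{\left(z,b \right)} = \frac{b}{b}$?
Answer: $\frac{1}{128730} \approx 7.7682 \cdot 10^{-6}$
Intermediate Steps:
$W{\left(z,b \right)} = 1$
$F{\left(U,I \right)} = -23 + 313 I + I U$ ($F{\left(U,I \right)} = \left(313 I + I U\right) - 23 = -23 + 313 I + I U$)
$\frac{1}{W{\left(10,-74 \right)} + F{\left(J,208 \right)}} = \frac{1}{1 + \left(-23 + 313 \cdot 208 + 208 \cdot 306\right)} = \frac{1}{1 + \left(-23 + 65104 + 63648\right)} = \frac{1}{1 + 128729} = \frac{1}{128730}$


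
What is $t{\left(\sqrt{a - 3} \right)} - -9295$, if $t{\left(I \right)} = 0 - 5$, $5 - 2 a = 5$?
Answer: $9290$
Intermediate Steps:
$a = 0$ ($a = \frac{5}{2} - \frac{5}{2} = 0$)
$t{\left(I \right)} = -5$
$t{\left(\sqrt{a - 3} \right)} - -9295 = -5 - -9295 = -5 + 9295 = 9290$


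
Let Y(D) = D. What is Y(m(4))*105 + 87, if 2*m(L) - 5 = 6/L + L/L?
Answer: 1923/4 ≈ 480.75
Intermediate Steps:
m(L) = 3 + 3/L (m(L) = 5/2 + (6/L + L/L)/2 = 5/2 + (6/L + 1)/2 = 5/2 + (1 + 6/L)/2 = 5/2 + (½ + 3/L) = 3 + 3/L)
Y(m(4))*105 + 87 = (3 + 3/4)*105 + 87 = (3 + 3*(¼))*105 + 87 = (3 + ¾)*105 + 87 = (15/4)*105 + 87 = 1575/4 + 87 = 1923/4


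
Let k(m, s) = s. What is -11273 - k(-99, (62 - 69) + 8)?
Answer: -11274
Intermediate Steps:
-11273 - k(-99, (62 - 69) + 8) = -11273 - ((62 - 69) + 8) = -11273 - (-7 + 8) = -11273 - 1*1 = -11273 - 1 = -11274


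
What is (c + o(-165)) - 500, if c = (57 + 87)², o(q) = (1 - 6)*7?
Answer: 20201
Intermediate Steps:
o(q) = -35 (o(q) = -5*7 = -35)
c = 20736 (c = 144² = 20736)
(c + o(-165)) - 500 = (20736 - 35) - 500 = 20701 - 500 = 20201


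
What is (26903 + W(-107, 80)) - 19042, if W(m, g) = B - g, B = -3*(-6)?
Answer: 7799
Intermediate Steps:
B = 18
W(m, g) = 18 - g
(26903 + W(-107, 80)) - 19042 = (26903 + (18 - 1*80)) - 19042 = (26903 + (18 - 80)) - 19042 = (26903 - 62) - 19042 = 26841 - 19042 = 7799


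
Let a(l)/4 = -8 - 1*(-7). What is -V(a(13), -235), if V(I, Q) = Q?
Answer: 235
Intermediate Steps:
a(l) = -4 (a(l) = 4*(-8 - 1*(-7)) = 4*(-8 + 7) = 4*(-1) = -4)
-V(a(13), -235) = -1*(-235) = 235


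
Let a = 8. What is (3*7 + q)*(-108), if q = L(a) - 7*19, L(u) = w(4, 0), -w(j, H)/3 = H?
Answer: 12096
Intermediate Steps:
w(j, H) = -3*H
L(u) = 0 (L(u) = -3*0 = 0)
q = -133 (q = 0 - 7*19 = 0 - 1*133 = 0 - 133 = -133)
(3*7 + q)*(-108) = (3*7 - 133)*(-108) = (21 - 133)*(-108) = -112*(-108) = 12096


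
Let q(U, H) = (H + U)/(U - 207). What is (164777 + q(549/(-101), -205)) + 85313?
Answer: 2682976147/10728 ≈ 2.5009e+5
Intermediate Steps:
q(U, H) = (H + U)/(-207 + U)
(164777 + q(549/(-101), -205)) + 85313 = (164777 + (-205 + 549/(-101))/(-207 + 549/(-101))) + 85313 = (164777 + (-205 + 549*(-1/101))/(-207 + 549*(-1/101))) + 85313 = (164777 + (-205 - 549/101)/(-207 - 549/101)) + 85313 = (164777 - 21254/101/(-21456/101)) + 85313 = (164777 - 101/21456*(-21254/101)) + 85313 = (164777 + 10627/10728) + 85313 = 1767738283/10728 + 85313 = 2682976147/10728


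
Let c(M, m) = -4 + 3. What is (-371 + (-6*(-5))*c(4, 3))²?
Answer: 160801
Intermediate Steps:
c(M, m) = -1
(-371 + (-6*(-5))*c(4, 3))² = (-371 - 6*(-5)*(-1))² = (-371 + 30*(-1))² = (-371 - 30)² = (-401)² = 160801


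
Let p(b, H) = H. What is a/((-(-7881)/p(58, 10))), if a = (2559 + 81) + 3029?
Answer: 56690/7881 ≈ 7.1933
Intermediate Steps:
a = 5669 (a = 2640 + 3029 = 5669)
a/((-(-7881)/p(58, 10))) = 5669/((-(-7881)/10)) = 5669/((-1*(-7881/10))) = 5669/(7881/10) = 5669*(10/7881) = 56690/7881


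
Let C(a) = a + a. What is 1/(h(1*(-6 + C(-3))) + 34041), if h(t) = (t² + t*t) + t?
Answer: 1/34317 ≈ 2.9140e-5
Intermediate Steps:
C(a) = 2*a
h(t) = t + 2*t² (h(t) = (t² + t²) + t = 2*t² + t = t + 2*t²)
1/(h(1*(-6 + C(-3))) + 34041) = 1/((1*(-6 + 2*(-3)))*(1 + 2*(1*(-6 + 2*(-3)))) + 34041) = 1/((1*(-6 - 6))*(1 + 2*(1*(-6 - 6))) + 34041) = 1/((1*(-12))*(1 + 2*(1*(-12))) + 34041) = 1/(-12*(1 + 2*(-12)) + 34041) = 1/(-12*(1 - 24) + 34041) = 1/(-12*(-23) + 34041) = 1/(276 + 34041) = 1/34317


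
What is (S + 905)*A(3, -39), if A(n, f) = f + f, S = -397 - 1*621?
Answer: 8814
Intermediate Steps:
S = -1018 (S = -397 - 621 = -1018)
A(n, f) = 2*f
(S + 905)*A(3, -39) = (-1018 + 905)*(2*(-39)) = -113*(-78) = 8814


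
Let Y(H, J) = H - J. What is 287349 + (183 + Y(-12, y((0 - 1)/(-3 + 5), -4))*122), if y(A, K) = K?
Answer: 286556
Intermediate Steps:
287349 + (183 + Y(-12, y((0 - 1)/(-3 + 5), -4))*122) = 287349 + (183 + (-12 - 1*(-4))*122) = 287349 + (183 + (-12 + 4)*122) = 287349 + (183 - 8*122) = 287349 + (183 - 976) = 287349 - 793 = 286556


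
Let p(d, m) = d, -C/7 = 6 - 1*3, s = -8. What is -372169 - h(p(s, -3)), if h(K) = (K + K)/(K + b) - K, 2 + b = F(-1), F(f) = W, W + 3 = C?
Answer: -6327017/17 ≈ -3.7218e+5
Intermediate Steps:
C = -21 (C = -7*(6 - 1*3) = -7*(6 - 3) = -7*3 = -21)
W = -24 (W = -3 - 21 = -24)
F(f) = -24
b = -26 (b = -2 - 24 = -26)
h(K) = -K + 2*K/(-26 + K) (h(K) = (K + K)/(K - 26) - K = (2*K)/(-26 + K) - K = 2*K/(-26 + K) - K = -K + 2*K/(-26 + K))
-372169 - h(p(s, -3)) = -372169 - (-8)*(28 - 1*(-8))/(-26 - 8) = -372169 - (-8)*(28 + 8)/(-34) = -372169 - (-8)*(-1)*36/34 = -372169 - 1*144/17 = -372169 - 144/17 = -6327017/17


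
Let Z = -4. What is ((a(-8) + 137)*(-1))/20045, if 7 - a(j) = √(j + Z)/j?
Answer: -144/20045 - I*√3/80180 ≈ -0.0071838 - 2.1602e-5*I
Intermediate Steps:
a(j) = 7 - √(-4 + j)/j (a(j) = 7 - √(j - 4)/j = 7 - √(-4 + j)/j)
((a(-8) + 137)*(-1))/20045 = (((7 - 1*√(-4 - 8)/(-8)) + 137)*(-1))/20045 = (((7 - 1*(-⅛)*√(-12)) + 137)*(-1))*(1/20045) = (((7 - 1*(-⅛)*2*I*√3) + 137)*(-1))*(1/20045) = (((7 + I*√3/4) + 137)*(-1))*(1/20045) = ((144 + I*√3/4)*(-1))*(1/20045) = (-144 - I*√3/4)*(1/20045) = -144/20045 - I*√3/80180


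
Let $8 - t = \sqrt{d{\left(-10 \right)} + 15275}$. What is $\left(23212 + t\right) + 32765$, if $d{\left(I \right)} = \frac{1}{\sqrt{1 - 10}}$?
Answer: $55985 - \frac{\sqrt{137475 - 3 i}}{3} \approx 55861.0 + 0.0013485 i$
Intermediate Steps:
$d{\left(I \right)} = - \frac{i}{3}$ ($d{\left(I \right)} = \frac{1}{\sqrt{-9}} = \frac{1}{3 i} = - \frac{i}{3}$)
$t = 8 - \sqrt{15275 - \frac{i}{3}}$ ($t = 8 - \sqrt{- \frac{i}{3} + 15275} = 8 - \sqrt{15275 - \frac{i}{3}} \approx -115.59 + 0.0013485 i$)
$\left(23212 + t\right) + 32765 = \left(23212 + \left(8 - \frac{\sqrt{137475 - 3 i}}{3}\right)\right) + 32765 = \left(23220 - \frac{\sqrt{137475 - 3 i}}{3}\right) + 32765 = 55985 - \frac{\sqrt{137475 - 3 i}}{3}$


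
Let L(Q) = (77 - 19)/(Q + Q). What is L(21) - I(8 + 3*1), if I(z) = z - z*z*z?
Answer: 27749/21 ≈ 1321.4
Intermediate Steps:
I(z) = z - z**3 (I(z) = z - z**2*z = z - z**3)
L(Q) = 29/Q (L(Q) = 58/((2*Q)) = 58*(1/(2*Q)) = 29/Q)
L(21) - I(8 + 3*1) = 29/21 - ((8 + 3*1) - (8 + 3*1)**3) = 29*(1/21) - ((8 + 3) - (8 + 3)**3) = 29/21 - (11 - 1*11**3) = 29/21 - (11 - 1*1331) = 29/21 - (11 - 1331) = 29/21 - 1*(-1320) = 29/21 + 1320 = 27749/21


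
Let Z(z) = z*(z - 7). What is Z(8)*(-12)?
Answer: -96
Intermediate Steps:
Z(z) = z*(-7 + z)
Z(8)*(-12) = (8*(-7 + 8))*(-12) = (8*1)*(-12) = 8*(-12) = -96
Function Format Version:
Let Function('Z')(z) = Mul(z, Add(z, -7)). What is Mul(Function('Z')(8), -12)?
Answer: -96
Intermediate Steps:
Function('Z')(z) = Mul(z, Add(-7, z))
Mul(Function('Z')(8), -12) = Mul(Mul(8, Add(-7, 8)), -12) = Mul(Mul(8, 1), -12) = Mul(8, -12) = -96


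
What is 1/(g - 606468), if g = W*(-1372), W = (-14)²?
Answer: -1/875380 ≈ -1.1424e-6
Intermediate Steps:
W = 196
g = -268912 (g = 196*(-1372) = -268912)
1/(g - 606468) = 1/(-268912 - 606468) = 1/(-875380) = -1/875380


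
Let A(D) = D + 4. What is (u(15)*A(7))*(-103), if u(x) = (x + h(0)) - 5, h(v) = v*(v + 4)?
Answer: -11330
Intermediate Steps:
h(v) = v*(4 + v)
A(D) = 4 + D
u(x) = -5 + x (u(x) = (x + 0*(4 + 0)) - 5 = (x + 0*4) - 5 = (x + 0) - 5 = x - 5 = -5 + x)
(u(15)*A(7))*(-103) = ((-5 + 15)*(4 + 7))*(-103) = (10*11)*(-103) = 110*(-103) = -11330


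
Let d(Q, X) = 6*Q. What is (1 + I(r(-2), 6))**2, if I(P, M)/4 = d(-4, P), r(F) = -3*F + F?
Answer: 9025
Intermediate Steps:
r(F) = -2*F
I(P, M) = -96 (I(P, M) = 4*(6*(-4)) = 4*(-24) = -96)
(1 + I(r(-2), 6))**2 = (1 - 96)**2 = (-95)**2 = 9025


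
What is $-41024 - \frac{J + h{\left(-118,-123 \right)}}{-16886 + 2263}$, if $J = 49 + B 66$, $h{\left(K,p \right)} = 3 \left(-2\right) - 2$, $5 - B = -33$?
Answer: $- \frac{599891403}{14623} \approx -41024.0$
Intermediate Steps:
$B = 38$ ($B = 5 - -33 = 5 + 33 = 38$)
$h{\left(K,p \right)} = -8$ ($h{\left(K,p \right)} = -6 - 2 = -8$)
$J = 2557$ ($J = 49 + 38 \cdot 66 = 49 + 2508 = 2557$)
$-41024 - \frac{J + h{\left(-118,-123 \right)}}{-16886 + 2263} = -41024 - \frac{2557 - 8}{-16886 + 2263} = -41024 - \frac{2549}{-14623} = -41024 - 2549 \left(- \frac{1}{14623}\right) = -41024 - - \frac{2549}{14623} = -41024 + \frac{2549}{14623} = - \frac{599891403}{14623}$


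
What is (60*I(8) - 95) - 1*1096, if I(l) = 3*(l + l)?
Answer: 1689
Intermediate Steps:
I(l) = 6*l (I(l) = 3*(2*l) = 6*l)
(60*I(8) - 95) - 1*1096 = (60*(6*8) - 95) - 1*1096 = (60*48 - 95) - 1096 = (2880 - 95) - 1096 = 2785 - 1096 = 1689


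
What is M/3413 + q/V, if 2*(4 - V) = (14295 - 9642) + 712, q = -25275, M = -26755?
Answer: 29200615/18283441 ≈ 1.5971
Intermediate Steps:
V = -5357/2 (V = 4 - ((14295 - 9642) + 712)/2 = 4 - (4653 + 712)/2 = 4 - ½*5365 = 4 - 5365/2 = -5357/2 ≈ -2678.5)
M/3413 + q/V = -26755/3413 - 25275/(-5357/2) = -26755*1/3413 - 25275*(-2/5357) = -26755/3413 + 50550/5357 = 29200615/18283441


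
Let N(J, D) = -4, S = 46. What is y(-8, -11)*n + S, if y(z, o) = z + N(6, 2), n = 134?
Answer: -1562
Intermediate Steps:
y(z, o) = -4 + z (y(z, o) = z - 4 = -4 + z)
y(-8, -11)*n + S = (-4 - 8)*134 + 46 = -12*134 + 46 = -1608 + 46 = -1562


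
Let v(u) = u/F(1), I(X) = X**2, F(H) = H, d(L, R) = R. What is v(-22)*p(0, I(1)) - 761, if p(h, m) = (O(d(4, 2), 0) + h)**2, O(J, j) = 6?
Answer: -1553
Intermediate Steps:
v(u) = u (v(u) = u/1 = u*1 = u)
p(h, m) = (6 + h)**2
v(-22)*p(0, I(1)) - 761 = -22*(6 + 0)**2 - 761 = -22*6**2 - 761 = -22*36 - 761 = -792 - 761 = -1553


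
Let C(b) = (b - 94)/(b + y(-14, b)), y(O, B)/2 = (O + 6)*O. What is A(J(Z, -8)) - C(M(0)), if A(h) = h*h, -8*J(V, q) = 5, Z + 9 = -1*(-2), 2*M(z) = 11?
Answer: 7601/9792 ≈ 0.77625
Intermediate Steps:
M(z) = 11/2 (M(z) = (½)*11 = 11/2)
Z = -7 (Z = -9 - 1*(-2) = -9 + 2 = -7)
J(V, q) = -5/8 (J(V, q) = -⅛*5 = -5/8)
y(O, B) = 2*O*(6 + O) (y(O, B) = 2*((O + 6)*O) = 2*((6 + O)*O) = 2*(O*(6 + O)) = 2*O*(6 + O))
A(h) = h²
C(b) = (-94 + b)/(224 + b) (C(b) = (b - 94)/(b + 2*(-14)*(6 - 14)) = (-94 + b)/(b + 2*(-14)*(-8)) = (-94 + b)/(b + 224) = (-94 + b)/(224 + b))
A(J(Z, -8)) - C(M(0)) = (-5/8)² - (-94 + 11/2)/(224 + 11/2) = 25/64 - (-177)/(459/2*2) = 25/64 - 2*(-177)/(459*2) = 25/64 - 1*(-59/153) = 25/64 + 59/153 = 7601/9792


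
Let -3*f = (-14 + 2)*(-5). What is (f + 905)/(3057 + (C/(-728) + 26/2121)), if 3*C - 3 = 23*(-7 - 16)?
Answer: 32536140/112396853 ≈ 0.28948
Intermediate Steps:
C = -526/3 (C = 1 + (23*(-7 - 16))/3 = 1 + (23*(-23))/3 = 1 + (⅓)*(-529) = 1 - 529/3 = -526/3 ≈ -175.33)
f = -20 (f = -(-14 + 2)*(-5)/3 = -(-4)*(-5) = -⅓*60 = -20)
(f + 905)/(3057 + (C/(-728) + 26/2121)) = (-20 + 905)/(3057 + (-526/3/(-728) + 26/2121)) = 885/(3057 + (-526/3*(-1/728) + 26*(1/2121))) = 885/(3057 + (263/1092 + 26/2121)) = 885/(3057 + 9305/36764) = 885/(112396853/36764) = 885*(36764/112396853) = 32536140/112396853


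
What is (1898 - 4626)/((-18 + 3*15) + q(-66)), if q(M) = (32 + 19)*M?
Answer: 2728/3339 ≈ 0.81701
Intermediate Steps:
q(M) = 51*M
(1898 - 4626)/((-18 + 3*15) + q(-66)) = (1898 - 4626)/((-18 + 3*15) + 51*(-66)) = -2728/((-18 + 45) - 3366) = -2728/(27 - 3366) = -2728/(-3339) = -2728*(-1/3339) = 2728/3339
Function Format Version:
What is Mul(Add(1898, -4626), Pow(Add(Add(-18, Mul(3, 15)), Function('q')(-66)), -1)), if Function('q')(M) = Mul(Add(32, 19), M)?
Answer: Rational(2728, 3339) ≈ 0.81701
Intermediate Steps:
Function('q')(M) = Mul(51, M)
Mul(Add(1898, -4626), Pow(Add(Add(-18, Mul(3, 15)), Function('q')(-66)), -1)) = Mul(Add(1898, -4626), Pow(Add(Add(-18, Mul(3, 15)), Mul(51, -66)), -1)) = Mul(-2728, Pow(Add(Add(-18, 45), -3366), -1)) = Mul(-2728, Pow(Add(27, -3366), -1)) = Mul(-2728, Pow(-3339, -1)) = Mul(-2728, Rational(-1, 3339)) = Rational(2728, 3339)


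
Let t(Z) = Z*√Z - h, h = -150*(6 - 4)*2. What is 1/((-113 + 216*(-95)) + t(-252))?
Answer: I/(-20033*I + 1512*√7) ≈ -4.8003e-5 + 9.5858e-6*I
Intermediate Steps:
h = -600 (h = -300*2 = -150*4 = -600)
t(Z) = 600 + Z^(3/2) (t(Z) = Z*√Z - 1*(-600) = Z^(3/2) + 600 = 600 + Z^(3/2))
1/((-113 + 216*(-95)) + t(-252)) = 1/((-113 + 216*(-95)) + (600 + (-252)^(3/2))) = 1/((-113 - 20520) + (600 - 1512*I*√7)) = 1/(-20633 + (600 - 1512*I*√7)) = 1/(-20033 - 1512*I*√7)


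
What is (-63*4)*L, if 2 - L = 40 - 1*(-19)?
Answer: 14364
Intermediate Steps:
L = -57 (L = 2 - (40 - 1*(-19)) = 2 - (40 + 19) = 2 - 1*59 = 2 - 59 = -57)
(-63*4)*L = -63*4*(-57) = -252*(-57) = 14364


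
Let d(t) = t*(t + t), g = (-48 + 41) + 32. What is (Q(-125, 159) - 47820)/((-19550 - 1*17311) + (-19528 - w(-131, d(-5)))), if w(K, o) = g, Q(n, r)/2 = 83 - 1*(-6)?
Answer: 23821/28207 ≈ 0.84451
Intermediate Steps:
Q(n, r) = 178 (Q(n, r) = 2*(83 - 1*(-6)) = 2*(83 + 6) = 2*89 = 178)
g = 25 (g = -7 + 32 = 25)
d(t) = 2*t² (d(t) = t*(2*t) = 2*t²)
w(K, o) = 25
(Q(-125, 159) - 47820)/((-19550 - 1*17311) + (-19528 - w(-131, d(-5)))) = (178 - 47820)/((-19550 - 1*17311) + (-19528 - 1*25)) = -47642/((-19550 - 17311) + (-19528 - 25)) = -47642/(-36861 - 19553) = -47642/(-56414) = -47642*(-1/56414) = 23821/28207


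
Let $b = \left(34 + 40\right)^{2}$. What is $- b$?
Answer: $-5476$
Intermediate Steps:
$b = 5476$ ($b = 74^{2} = 5476$)
$- b = \left(-1\right) 5476 = -5476$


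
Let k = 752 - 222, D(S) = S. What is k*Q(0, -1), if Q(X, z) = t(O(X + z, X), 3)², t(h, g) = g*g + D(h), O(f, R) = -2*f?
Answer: 64130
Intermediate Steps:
t(h, g) = h + g² (t(h, g) = g*g + h = g² + h = h + g²)
k = 530
Q(X, z) = (9 - 2*X - 2*z)² (Q(X, z) = (-2*(X + z) + 3²)² = ((-2*X - 2*z) + 9)² = (9 - 2*X - 2*z)²)
k*Q(0, -1) = 530*(-9 + 2*0 + 2*(-1))² = 530*(-9 + 0 - 2)² = 530*(-11)² = 530*121 = 64130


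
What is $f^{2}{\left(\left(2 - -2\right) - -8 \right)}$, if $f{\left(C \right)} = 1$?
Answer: $1$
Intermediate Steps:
$f^{2}{\left(\left(2 - -2\right) - -8 \right)} = 1^{2} = 1$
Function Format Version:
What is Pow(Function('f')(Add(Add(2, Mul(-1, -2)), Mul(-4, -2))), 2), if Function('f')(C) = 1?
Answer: 1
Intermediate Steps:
Pow(Function('f')(Add(Add(2, Mul(-1, -2)), Mul(-4, -2))), 2) = Pow(1, 2) = 1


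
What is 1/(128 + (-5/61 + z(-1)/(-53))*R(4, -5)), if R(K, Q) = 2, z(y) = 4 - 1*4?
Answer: 61/7798 ≈ 0.0078225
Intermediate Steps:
z(y) = 0 (z(y) = 4 - 4 = 0)
1/(128 + (-5/61 + z(-1)/(-53))*R(4, -5)) = 1/(128 + (-5/61 + 0/(-53))*2) = 1/(128 + (-5*1/61 + 0*(-1/53))*2) = 1/(128 + (-5/61 + 0)*2) = 1/(128 - 5/61*2) = 1/(128 - 10/61) = 1/(7798/61) = 61/7798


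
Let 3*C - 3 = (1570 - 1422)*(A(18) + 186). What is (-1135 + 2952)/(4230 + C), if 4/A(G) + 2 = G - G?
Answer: 5451/39925 ≈ 0.13653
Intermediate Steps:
A(G) = -2 (A(G) = 4/(-2 + (G - G)) = 4/(-2 + 0) = 4/(-2) = 4*(-1/2) = -2)
C = 27235/3 (C = 1 + ((1570 - 1422)*(-2 + 186))/3 = 1 + (148*184)/3 = 1 + (1/3)*27232 = 1 + 27232/3 = 27235/3 ≈ 9078.3)
(-1135 + 2952)/(4230 + C) = (-1135 + 2952)/(4230 + 27235/3) = 1817/(39925/3) = 1817*(3/39925) = 5451/39925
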